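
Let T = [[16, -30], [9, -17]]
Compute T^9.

[[2566, -5130], [1539, -3077]]

tr T = -1 and det T = -2, so the characteristic polynomial is λ² − (-1)λ + (-2) with roots 1 and -2.
Eigenvectors give P = [[2, 5], [1, 3]] with P⁻¹ = [[3, -5], [-1, 2]], and T = P·diag(1, -2)·P⁻¹.
Then T^9 = P·diag(1, -512)·P⁻¹ = [[2, -2560], [1, -1536]] · [[3, -5], [-1, 2]] = [[2566, -5130], [1539, -3077]].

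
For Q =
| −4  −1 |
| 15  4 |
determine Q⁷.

Q² = I (check: tr Q = 0 and det Q = −1), so Q⁷ = Q since 7 is odd.

[[−4, −1], [15, 4]]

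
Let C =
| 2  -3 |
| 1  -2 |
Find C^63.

C² = I (check: tr C = 0 and det C = -1), so C^63 = C since 63 is odd.

[[2, -3], [1, -2]]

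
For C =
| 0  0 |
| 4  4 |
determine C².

[[0, 0], [16, 16]]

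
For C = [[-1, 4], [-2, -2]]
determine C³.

C² = [[-7, -12], [6, -4]]
C³ = [[31, -4], [2, 32]]

[[31, -4], [2, 32]]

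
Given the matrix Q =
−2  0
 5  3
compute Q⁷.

tr Q = 1 and det Q = −6, so the characteristic polynomial is λ² − (1)λ + (−6) with roots 3 and −2.
Eigenvectors give P = [[0, −1], [1, 1]] with P⁻¹ = [[1, 1], [−1, 0]], and Q = P·diag(3, −2)·P⁻¹.
Then Q⁷ = P·diag(2187, −128)·P⁻¹ = [[0, 128], [2187, −128]] · [[1, 1], [−1, 0]] = [[−128, 0], [2315, 2187]].

[[−128, 0], [2315, 2187]]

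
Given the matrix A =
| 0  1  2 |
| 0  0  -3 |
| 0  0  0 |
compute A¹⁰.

[[0, 0, 0], [0, 0, 0], [0, 0, 0]]

A is strictly triangular, hence nilpotent: A³ = 0, so A¹⁰ = 0.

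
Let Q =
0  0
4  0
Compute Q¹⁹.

[[0, 0], [0, 0]]

Q is strictly triangular, hence nilpotent: Q² = 0, so Q¹⁹ = 0.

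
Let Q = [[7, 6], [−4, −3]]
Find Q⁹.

[[59047, 59046], [−39364, −39363]]

tr Q = 4 and det Q = 3, so the characteristic polynomial is λ² − (4)λ + (3) with roots 3 and 1.
Eigenvectors give P = [[3, −1], [−2, 1]] with P⁻¹ = [[1, 1], [2, 3]], and Q = P·diag(3, 1)·P⁻¹.
Then Q⁹ = P·diag(19683, 1)·P⁻¹ = [[59049, −1], [−39366, 1]] · [[1, 1], [2, 3]] = [[59047, 59046], [−39364, −39363]].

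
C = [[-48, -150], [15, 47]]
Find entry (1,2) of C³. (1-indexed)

-1050

tr C = -1 and det C = -6, so the characteristic polynomial is λ² − (-1)λ + (-6) with roots 2 and -3.
Eigenvectors give P = [[3, -10], [-1, 3]] with P⁻¹ = [[-3, -10], [-1, -3]], and C = P·diag(2, -3)·P⁻¹.
Then C³ = P·diag(8, -27)·P⁻¹ = [[24, 270], [-8, -81]] · [[-3, -10], [-1, -3]] = [[-342, -1050], [105, 323]].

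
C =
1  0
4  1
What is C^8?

[[1, 0], [32, 1]]

C = I + N where N = [[0, 0], [4, 0]] is strictly lower-triangular, so N^2 = 0.
(I + N)^8 = I + 8·N = [[1, 0], [32, 1]].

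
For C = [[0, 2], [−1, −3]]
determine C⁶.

[[−62, −126], [63, 127]]

tr C = −3 and det C = 2, so the characteristic polynomial is λ² − (−3)λ + (2) with roots −1 and −2.
Eigenvectors give P = [[−2, 1], [1, −1]] with P⁻¹ = [[−1, −1], [−1, −2]], and C = P·diag(−1, −2)·P⁻¹.
Then C⁶ = P·diag(1, 64)·P⁻¹ = [[−2, 64], [1, −64]] · [[−1, −1], [−1, −2]] = [[−62, −126], [63, 127]].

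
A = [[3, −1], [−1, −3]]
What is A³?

A² = [[10, 0], [0, 10]]
A³ = [[30, −10], [−10, −30]]

[[30, −10], [−10, −30]]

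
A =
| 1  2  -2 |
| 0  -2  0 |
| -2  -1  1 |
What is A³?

[[13, 14, -14], [0, -8, 0], [-14, -7, 13]]

A² = [[5, 0, -4], [0, 4, 0], [-4, -3, 5]]
A³ = [[13, 14, -14], [0, -8, 0], [-14, -7, 13]]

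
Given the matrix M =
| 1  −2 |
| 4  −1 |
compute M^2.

[[−7, 0], [0, −7]]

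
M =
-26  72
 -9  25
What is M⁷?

[[-1160, 3096], [-387, 1033]]

tr M = -1 and det M = -2, so the characteristic polynomial is λ² − (-1)λ + (-2) with roots 1 and -2.
Eigenvectors give P = [[-8, 3], [-3, 1]] with P⁻¹ = [[1, -3], [3, -8]], and M = P·diag(1, -2)·P⁻¹.
Then M⁷ = P·diag(1, -128)·P⁻¹ = [[-8, -384], [-3, -128]] · [[1, -3], [3, -8]] = [[-1160, 3096], [-387, 1033]].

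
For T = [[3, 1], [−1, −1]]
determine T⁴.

[[60, 16], [−16, −4]]

T² = [[8, 2], [−2, 0]]
T³ = [[22, 6], [−6, −2]]
T⁴ = [[60, 16], [−16, −4]]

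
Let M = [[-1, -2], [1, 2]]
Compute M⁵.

[[-1, -2], [1, 2]]

M² = M (a projection; rank 1, trace 1), so M⁵ = M.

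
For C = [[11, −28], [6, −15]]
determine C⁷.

[[13115, −30604], [6558, −15303]]

tr C = −4 and det C = 3, so the characteristic polynomial is λ² − (−4)λ + (3) with roots −1 and −3.
Eigenvectors give P = [[−7, 2], [−3, 1]] with P⁻¹ = [[−1, 2], [−3, 7]], and C = P·diag(−1, −3)·P⁻¹.
Then C⁷ = P·diag(−1, −2187)·P⁻¹ = [[7, −4374], [3, −2187]] · [[−1, 2], [−3, 7]] = [[13115, −30604], [6558, −15303]].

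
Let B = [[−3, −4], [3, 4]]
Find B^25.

B² = B (a projection; rank 1, trace 1), so B^25 = B.

[[−3, −4], [3, 4]]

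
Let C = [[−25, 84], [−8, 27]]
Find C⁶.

tr C = 2 and det C = −3, so the characteristic polynomial is λ² − (2)λ + (−3) with roots −1 and 3.
Eigenvectors give P = [[−7, 3], [−2, 1]] with P⁻¹ = [[−1, 3], [−2, 7]], and C = P·diag(−1, 3)·P⁻¹.
Then C⁶ = P·diag(1, 729)·P⁻¹ = [[−7, 2187], [−2, 729]] · [[−1, 3], [−2, 7]] = [[−4367, 15288], [−1456, 5097]].

[[−4367, 15288], [−1456, 5097]]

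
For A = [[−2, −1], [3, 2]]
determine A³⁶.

A² = I (check: tr A = 0 and det A = −1), so A³⁶ = I since 36 is even.

[[1, 0], [0, 1]]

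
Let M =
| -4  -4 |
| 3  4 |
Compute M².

[[4, 0], [0, 4]]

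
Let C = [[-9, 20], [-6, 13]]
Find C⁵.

tr C = 4 and det C = 3, so the characteristic polynomial is λ² − (4)λ + (3) with roots 3 and 1.
Eigenvectors give P = [[-5, 2], [-3, 1]] with P⁻¹ = [[1, -2], [3, -5]], and C = P·diag(3, 1)·P⁻¹.
Then C⁵ = P·diag(243, 1)·P⁻¹ = [[-1215, 2], [-729, 1]] · [[1, -2], [3, -5]] = [[-1209, 2420], [-726, 1453]].

[[-1209, 2420], [-726, 1453]]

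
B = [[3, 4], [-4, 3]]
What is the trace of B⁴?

B² = [[-7, 24], [-24, -7]]
B³ = [[-117, 44], [-44, -117]]
B⁴ = [[-527, -336], [336, -527]]

-1054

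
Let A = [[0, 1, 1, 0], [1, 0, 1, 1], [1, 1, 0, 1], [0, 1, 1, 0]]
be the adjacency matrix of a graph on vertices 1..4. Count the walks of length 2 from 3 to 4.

1

The number of length-2 walks from vertex 3 to vertex 4 is entry (3,4) of A², where A is the adjacency matrix.
A² = [[2, 1, 1, 2], [1, 3, 2, 1], [1, 2, 3, 1], [2, 1, 1, 2]]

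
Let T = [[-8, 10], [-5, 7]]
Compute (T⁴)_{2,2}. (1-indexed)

-49

tr T = -1 and det T = -6, so the characteristic polynomial is λ² − (-1)λ + (-6) with roots -3 and 2.
Eigenvectors give P = [[2, 1], [1, 1]] with P⁻¹ = [[1, -1], [-1, 2]], and T = P·diag(-3, 2)·P⁻¹.
Then T⁴ = P·diag(81, 16)·P⁻¹ = [[162, 16], [81, 16]] · [[1, -1], [-1, 2]] = [[146, -130], [65, -49]].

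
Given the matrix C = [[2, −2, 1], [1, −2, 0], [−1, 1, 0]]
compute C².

[[1, 1, 2], [0, 2, 1], [−1, 0, −1]]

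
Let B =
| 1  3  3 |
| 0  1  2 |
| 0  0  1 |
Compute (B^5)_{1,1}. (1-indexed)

B = I + N where N = [[0, 3, 3], [0, 0, 2], [0, 0, 0]] is strictly upper-triangular, so N^3 = 0.
(I + N)^5 = I + 5·N + 10·N^2 = [[1, 15, 75], [0, 1, 10], [0, 0, 1]].

1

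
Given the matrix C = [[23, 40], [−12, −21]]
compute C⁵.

tr C = 2 and det C = −3, so the characteristic polynomial is λ² − (2)λ + (−3) with roots −1 and 3.
Eigenvectors give P = [[−5, −2], [3, 1]] with P⁻¹ = [[1, 2], [−3, −5]], and C = P·diag(−1, 3)·P⁻¹.
Then C⁵ = P·diag(−1, 243)·P⁻¹ = [[5, −486], [−3, 243]] · [[1, 2], [−3, −5]] = [[1463, 2440], [−732, −1221]].

[[1463, 2440], [−732, −1221]]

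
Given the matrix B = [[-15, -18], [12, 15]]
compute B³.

[[-135, -162], [108, 135]]

tr B = 0 and det B = -9, so the characteristic polynomial is λ² − (0)λ + (-9) with roots 3 and -3.
Eigenvectors give P = [[-1, 3], [1, -2]] with P⁻¹ = [[2, 3], [1, 1]], and B = P·diag(3, -3)·P⁻¹.
Then B³ = P·diag(27, -27)·P⁻¹ = [[-27, -81], [27, 54]] · [[2, 3], [1, 1]] = [[-135, -162], [108, 135]].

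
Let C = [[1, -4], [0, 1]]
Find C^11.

[[1, -44], [0, 1]]

C = I + N where N = [[0, -4], [0, 0]] is strictly upper-triangular, so N^2 = 0.
(I + N)^11 = I + 11·N = [[1, -44], [0, 1]].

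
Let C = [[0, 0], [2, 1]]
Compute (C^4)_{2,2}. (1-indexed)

C^2 = [[0, 0], [2, 1]]
C^3 = [[0, 0], [2, 1]]
C^4 = [[0, 0], [2, 1]]

1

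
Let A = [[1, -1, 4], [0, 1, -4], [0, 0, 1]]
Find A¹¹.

[[1, -11, 264], [0, 1, -44], [0, 0, 1]]

A = I + N where N = [[0, -1, 4], [0, 0, -4], [0, 0, 0]] is strictly upper-triangular, so N³ = 0.
(I + N)¹¹ = I + 11·N + 55·N² = [[1, -11, 264], [0, 1, -44], [0, 0, 1]].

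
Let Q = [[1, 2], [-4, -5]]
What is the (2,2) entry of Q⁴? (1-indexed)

161

tr Q = -4 and det Q = 3, so the characteristic polynomial is λ² − (-4)λ + (3) with roots -1 and -3.
Eigenvectors give P = [[-1, -1], [1, 2]] with P⁻¹ = [[-2, -1], [1, 1]], and Q = P·diag(-1, -3)·P⁻¹.
Then Q⁴ = P·diag(1, 81)·P⁻¹ = [[-1, -81], [1, 162]] · [[-2, -1], [1, 1]] = [[-79, -80], [160, 161]].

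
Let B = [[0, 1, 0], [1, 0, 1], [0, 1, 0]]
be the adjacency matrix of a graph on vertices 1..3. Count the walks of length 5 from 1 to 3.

0

The number of length-5 walks from vertex 1 to vertex 3 is entry (1,3) of B⁵, where B is the adjacency matrix.
B² = [[1, 0, 1], [0, 2, 0], [1, 0, 1]]
B³ = [[0, 2, 0], [2, 0, 2], [0, 2, 0]]
B⁴ = [[2, 0, 2], [0, 4, 0], [2, 0, 2]]
B⁵ = [[0, 4, 0], [4, 0, 4], [0, 4, 0]]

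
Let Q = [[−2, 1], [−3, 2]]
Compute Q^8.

Q² = I (check: tr Q = 0 and det Q = −1), so Q^8 = I since 8 is even.

[[1, 0], [0, 1]]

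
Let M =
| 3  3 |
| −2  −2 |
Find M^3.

M² = M (a projection; rank 1, trace 1), so M^3 = M.

[[3, 3], [−2, −2]]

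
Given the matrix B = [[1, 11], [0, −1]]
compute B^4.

[[1, 0], [0, 1]]

B² = I (check: tr B = 0 and det B = −1), so B^4 = I since 4 is even.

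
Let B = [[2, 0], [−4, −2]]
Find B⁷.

tr B = 0 and det B = −4, so the characteristic polynomial is λ² − (0)λ + (−4) with roots −2 and 2.
Eigenvectors give P = [[0, 1], [−1, −1]] with P⁻¹ = [[−1, −1], [1, 0]], and B = P·diag(−2, 2)·P⁻¹.
Then B⁷ = P·diag(−128, 128)·P⁻¹ = [[0, 128], [128, −128]] · [[−1, −1], [1, 0]] = [[128, 0], [−256, −128]].

[[128, 0], [−256, −128]]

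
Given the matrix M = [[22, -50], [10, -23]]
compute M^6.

tr M = -1 and det M = -6, so the characteristic polynomial is λ² − (-1)λ + (-6) with roots -3 and 2.
Eigenvectors give P = [[2, 5], [1, 2]] with P⁻¹ = [[-2, 5], [1, -2]], and M = P·diag(-3, 2)·P⁻¹.
Then M^6 = P·diag(729, 64)·P⁻¹ = [[1458, 320], [729, 128]] · [[-2, 5], [1, -2]] = [[-2596, 6650], [-1330, 3389]].

[[-2596, 6650], [-1330, 3389]]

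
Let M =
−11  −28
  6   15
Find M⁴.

tr M = 4 and det M = 3, so the characteristic polynomial is λ² − (4)λ + (3) with roots 3 and 1.
Eigenvectors give P = [[−2, 7], [1, −3]] with P⁻¹ = [[3, 7], [1, 2]], and M = P·diag(3, 1)·P⁻¹.
Then M⁴ = P·diag(81, 1)·P⁻¹ = [[−162, 7], [81, −3]] · [[3, 7], [1, 2]] = [[−479, −1120], [240, 561]].

[[−479, −1120], [240, 561]]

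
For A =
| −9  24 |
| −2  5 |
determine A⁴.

tr A = −4 and det A = 3, so the characteristic polynomial is λ² − (−4)λ + (3) with roots −3 and −1.
Eigenvectors give P = [[4, 3], [1, 1]] with P⁻¹ = [[1, −3], [−1, 4]], and A = P·diag(−3, −1)·P⁻¹.
Then A⁴ = P·diag(81, 1)·P⁻¹ = [[324, 3], [81, 1]] · [[1, −3], [−1, 4]] = [[321, −960], [80, −239]].

[[321, −960], [80, −239]]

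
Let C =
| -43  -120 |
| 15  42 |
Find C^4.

tr C = -1 and det C = -6, so the characteristic polynomial is λ² − (-1)λ + (-6) with roots -3 and 2.
Eigenvectors give P = [[-3, 8], [1, -3]] with P⁻¹ = [[-3, -8], [-1, -3]], and C = P·diag(-3, 2)·P⁻¹.
Then C^4 = P·diag(81, 16)·P⁻¹ = [[-243, 128], [81, -48]] · [[-3, -8], [-1, -3]] = [[601, 1560], [-195, -504]].

[[601, 1560], [-195, -504]]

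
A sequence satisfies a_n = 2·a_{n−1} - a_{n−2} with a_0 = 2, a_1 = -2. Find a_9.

With companion matrix B = [[2, -1], [1, 0]], [a_n, a_{n−1}]ᵀ = B·[a_{n−1}, a_{n−2}]ᵀ, so [a_9, a_8]ᵀ = B⁸·[a_1, a_0]ᵀ.
B⁸ = [[9, -8], [8, -7]], giving [a_9, a_8]ᵀ = [[-34], [-30]].

-34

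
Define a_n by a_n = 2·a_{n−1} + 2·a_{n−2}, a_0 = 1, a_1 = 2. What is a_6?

With companion matrix M = [[2, 2], [1, 0]], [a_n, a_{n−1}]ᵀ = M·[a_{n−1}, a_{n−2}]ᵀ, so [a_6, a_5]ᵀ = M^5·[a_1, a_0]ᵀ.
M^5 = [[120, 88], [44, 32]], giving [a_6, a_5]ᵀ = [[328], [120]].

328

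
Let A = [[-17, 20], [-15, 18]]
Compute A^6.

[[-1931, 2660], [-1995, 2724]]

tr A = 1 and det A = -6, so the characteristic polynomial is λ² − (1)λ + (-6) with roots -2 and 3.
Eigenvectors give P = [[4, 1], [3, 1]] with P⁻¹ = [[1, -1], [-3, 4]], and A = P·diag(-2, 3)·P⁻¹.
Then A^6 = P·diag(64, 729)·P⁻¹ = [[256, 729], [192, 729]] · [[1, -1], [-3, 4]] = [[-1931, 2660], [-1995, 2724]].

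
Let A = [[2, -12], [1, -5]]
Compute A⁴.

tr A = -3 and det A = 2, so the characteristic polynomial is λ² − (-3)λ + (2) with roots -2 and -1.
Eigenvectors give P = [[3, 4], [1, 1]] with P⁻¹ = [[-1, 4], [1, -3]], and A = P·diag(-2, -1)·P⁻¹.
Then A⁴ = P·diag(16, 1)·P⁻¹ = [[48, 4], [16, 1]] · [[-1, 4], [1, -3]] = [[-44, 180], [-15, 61]].

[[-44, 180], [-15, 61]]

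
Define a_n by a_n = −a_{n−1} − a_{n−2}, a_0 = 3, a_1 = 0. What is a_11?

With companion matrix M = [[−1, −1], [1, 0]], [a_n, a_{n−1}]ᵀ = M·[a_{n−1}, a_{n−2}]ᵀ, so [a_11, a_10]ᵀ = M¹⁰·[a_1, a_0]ᵀ.
M¹⁰ = [[−1, −1], [1, 0]], giving [a_11, a_10]ᵀ = [[−3], [0]].

−3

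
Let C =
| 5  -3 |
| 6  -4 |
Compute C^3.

[[17, -9], [18, -10]]

tr C = 1 and det C = -2, so the characteristic polynomial is λ² − (1)λ + (-2) with roots -1 and 2.
Eigenvectors give P = [[-1, 1], [-2, 1]] with P⁻¹ = [[1, -1], [2, -1]], and C = P·diag(-1, 2)·P⁻¹.
Then C^3 = P·diag(-1, 8)·P⁻¹ = [[1, 8], [2, 8]] · [[1, -1], [2, -1]] = [[17, -9], [18, -10]].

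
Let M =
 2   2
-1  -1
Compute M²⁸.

M² = M (a projection; rank 1, trace 1), so M²⁸ = M.

[[2, 2], [-1, -1]]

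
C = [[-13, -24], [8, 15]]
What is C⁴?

[[-239, -480], [160, 321]]

tr C = 2 and det C = -3, so the characteristic polynomial is λ² − (2)λ + (-3) with roots 3 and -1.
Eigenvectors give P = [[3, -2], [-2, 1]] with P⁻¹ = [[-1, -2], [-2, -3]], and C = P·diag(3, -1)·P⁻¹.
Then C⁴ = P·diag(81, 1)·P⁻¹ = [[243, -2], [-162, 1]] · [[-1, -2], [-2, -3]] = [[-239, -480], [160, 321]].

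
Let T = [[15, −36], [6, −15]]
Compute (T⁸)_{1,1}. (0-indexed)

tr T = 0 and det T = −9, so the characteristic polynomial is λ² − (0)λ + (−9) with roots −3 and 3.
Eigenvectors give P = [[2, 3], [1, 1]] with P⁻¹ = [[−1, 3], [1, −2]], and T = P·diag(−3, 3)·P⁻¹.
Then T⁸ = P·diag(6561, 6561)·P⁻¹ = [[13122, 19683], [6561, 6561]] · [[−1, 3], [1, −2]] = [[6561, 0], [0, 6561]].

6561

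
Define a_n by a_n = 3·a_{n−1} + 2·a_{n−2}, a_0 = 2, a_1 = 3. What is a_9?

92205

With companion matrix A = [[3, 2], [1, 0]], [a_n, a_{n−1}]ᵀ = A·[a_{n−1}, a_{n−2}]ᵀ, so [a_9, a_8]ᵀ = A⁸·[a_1, a_0]ᵀ.
A⁸ = [[22363, 12558], [6279, 3526]], giving [a_9, a_8]ᵀ = [[92205], [25889]].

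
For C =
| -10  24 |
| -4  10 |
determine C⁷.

[[-640, 1536], [-256, 640]]

tr C = 0 and det C = -4, so the characteristic polynomial is λ² − (0)λ + (-4) with roots -2 and 2.
Eigenvectors give P = [[-3, 2], [-1, 1]] with P⁻¹ = [[-1, 2], [-1, 3]], and C = P·diag(-2, 2)·P⁻¹.
Then C⁷ = P·diag(-128, 128)·P⁻¹ = [[384, 256], [128, 128]] · [[-1, 2], [-1, 3]] = [[-640, 1536], [-256, 640]].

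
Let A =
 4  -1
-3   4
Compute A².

[[19, -8], [-24, 19]]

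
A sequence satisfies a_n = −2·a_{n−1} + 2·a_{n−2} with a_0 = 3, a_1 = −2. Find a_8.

With companion matrix Q = [[−2, 2], [1, 0]], [a_n, a_{n−1}]ᵀ = Q·[a_{n−1}, a_{n−2}]ᵀ, so [a_8, a_7]ᵀ = Q⁷·[a_1, a_0]ᵀ.
Q⁷ = [[−896, 656], [328, −240]], giving [a_8, a_7]ᵀ = [[3760], [−1376]].

3760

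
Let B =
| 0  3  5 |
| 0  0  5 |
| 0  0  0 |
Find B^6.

B is strictly triangular, hence nilpotent: B^3 = 0, so B^6 = 0.

[[0, 0, 0], [0, 0, 0], [0, 0, 0]]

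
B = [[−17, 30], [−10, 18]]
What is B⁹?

tr B = 1 and det B = −6, so the characteristic polynomial is λ² − (1)λ + (−6) with roots −2 and 3.
Eigenvectors give P = [[2, −3], [1, −2]] with P⁻¹ = [[2, −3], [1, −2]], and B = P·diag(−2, 3)·P⁻¹.
Then B⁹ = P·diag(−512, 19683)·P⁻¹ = [[−1024, −59049], [−512, −39366]] · [[2, −3], [1, −2]] = [[−61097, 121170], [−40390, 80268]].

[[−61097, 121170], [−40390, 80268]]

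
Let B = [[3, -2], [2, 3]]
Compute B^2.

[[5, -12], [12, 5]]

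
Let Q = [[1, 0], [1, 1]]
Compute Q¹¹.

Q = I + N where N = [[0, 0], [1, 0]] is strictly lower-triangular, so N² = 0.
(I + N)¹¹ = I + 11·N = [[1, 0], [11, 1]].

[[1, 0], [11, 1]]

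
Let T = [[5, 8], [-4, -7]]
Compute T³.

tr T = -2 and det T = -3, so the characteristic polynomial is λ² − (-2)λ + (-3) with roots -3 and 1.
Eigenvectors give P = [[-1, 2], [1, -1]] with P⁻¹ = [[1, 2], [1, 1]], and T = P·diag(-3, 1)·P⁻¹.
Then T³ = P·diag(-27, 1)·P⁻¹ = [[27, 2], [-27, -1]] · [[1, 2], [1, 1]] = [[29, 56], [-28, -55]].

[[29, 56], [-28, -55]]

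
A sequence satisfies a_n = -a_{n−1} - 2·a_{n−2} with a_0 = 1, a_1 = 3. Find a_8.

-5

With companion matrix B = [[-1, -2], [1, 0]], [a_n, a_{n−1}]ᵀ = B·[a_{n−1}, a_{n−2}]ᵀ, so [a_8, a_7]ᵀ = B⁷·[a_1, a_0]ᵀ.
B⁷ = [[3, -14], [7, 10]], giving [a_8, a_7]ᵀ = [[-5], [31]].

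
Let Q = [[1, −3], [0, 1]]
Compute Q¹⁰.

[[1, −30], [0, 1]]

Q = I + N where N = [[0, −3], [0, 0]] is strictly upper-triangular, so N² = 0.
(I + N)¹⁰ = I + 10·N = [[1, −30], [0, 1]].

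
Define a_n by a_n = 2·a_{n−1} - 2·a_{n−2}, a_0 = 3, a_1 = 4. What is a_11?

With companion matrix T = [[2, -2], [1, 0]], [a_n, a_{n−1}]ᵀ = T·[a_{n−1}, a_{n−2}]ᵀ, so [a_11, a_10]ᵀ = T^10·[a_1, a_0]ᵀ.
T^10 = [[32, -64], [32, -32]], giving [a_11, a_10]ᵀ = [[-64], [32]].

-64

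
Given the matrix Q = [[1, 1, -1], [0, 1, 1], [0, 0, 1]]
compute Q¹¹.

Q = I + N where N = [[0, 1, -1], [0, 0, 1], [0, 0, 0]] is strictly upper-triangular, so N³ = 0.
(I + N)¹¹ = I + 11·N + 55·N² = [[1, 11, 44], [0, 1, 11], [0, 0, 1]].

[[1, 11, 44], [0, 1, 11], [0, 0, 1]]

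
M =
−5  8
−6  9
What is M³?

tr M = 4 and det M = 3, so the characteristic polynomial is λ² − (4)λ + (3) with roots 1 and 3.
Eigenvectors give P = [[4, 1], [3, 1]] with P⁻¹ = [[1, −1], [−3, 4]], and M = P·diag(1, 3)·P⁻¹.
Then M³ = P·diag(1, 27)·P⁻¹ = [[4, 27], [3, 27]] · [[1, −1], [−3, 4]] = [[−77, 104], [−78, 105]].

[[−77, 104], [−78, 105]]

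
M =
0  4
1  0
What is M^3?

M^2 = [[4, 0], [0, 4]]
M^3 = [[0, 16], [4, 0]]

[[0, 16], [4, 0]]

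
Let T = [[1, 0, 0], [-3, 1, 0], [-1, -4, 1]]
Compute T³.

[[1, 0, 0], [-9, 1, 0], [33, -12, 1]]

T = I + N where N = [[0, 0, 0], [-3, 0, 0], [-1, -4, 0]] is strictly lower-triangular, so N³ = 0.
(I + N)³ = I + 3·N + 3·N² = [[1, 0, 0], [-9, 1, 0], [33, -12, 1]].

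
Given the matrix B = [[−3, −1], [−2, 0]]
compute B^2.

[[11, 3], [6, 2]]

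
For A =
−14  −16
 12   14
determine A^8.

tr A = 0 and det A = −4, so the characteristic polynomial is λ² − (0)λ + (−4) with roots 2 and −2.
Eigenvectors give P = [[−1, 4], [1, −3]] with P⁻¹ = [[3, 4], [1, 1]], and A = P·diag(2, −2)·P⁻¹.
Then A^8 = P·diag(256, 256)·P⁻¹ = [[−256, 1024], [256, −768]] · [[3, 4], [1, 1]] = [[256, 0], [0, 256]].

[[256, 0], [0, 256]]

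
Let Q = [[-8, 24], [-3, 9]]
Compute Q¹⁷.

[[-8, 24], [-3, 9]]

Q² = Q (a projection; rank 1, trace 1), so Q¹⁷ = Q.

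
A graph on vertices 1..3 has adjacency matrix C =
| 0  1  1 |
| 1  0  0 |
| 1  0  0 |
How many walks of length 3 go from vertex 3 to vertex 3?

The number of length-3 walks from vertex 3 to vertex 3 is entry (3,3) of C³, where C is the adjacency matrix.
C² = [[2, 0, 0], [0, 1, 1], [0, 1, 1]]
C³ = [[0, 2, 2], [2, 0, 0], [2, 0, 0]]

0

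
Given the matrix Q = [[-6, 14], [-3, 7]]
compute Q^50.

[[-6, 14], [-3, 7]]

Q² = Q (a projection; rank 1, trace 1), so Q^50 = Q.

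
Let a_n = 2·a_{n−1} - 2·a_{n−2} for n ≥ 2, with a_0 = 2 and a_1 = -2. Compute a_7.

With companion matrix B = [[2, -2], [1, 0]], [a_n, a_{n−1}]ᵀ = B·[a_{n−1}, a_{n−2}]ᵀ, so [a_7, a_6]ᵀ = B⁶·[a_1, a_0]ᵀ.
B⁶ = [[-8, 16], [-8, 8]], giving [a_7, a_6]ᵀ = [[48], [32]].

48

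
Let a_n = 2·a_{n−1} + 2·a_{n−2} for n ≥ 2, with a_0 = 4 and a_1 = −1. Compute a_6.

With companion matrix B = [[2, 2], [1, 0]], [a_n, a_{n−1}]ᵀ = B·[a_{n−1}, a_{n−2}]ᵀ, so [a_6, a_5]ᵀ = B^5·[a_1, a_0]ᵀ.
B^5 = [[120, 88], [44, 32]], giving [a_6, a_5]ᵀ = [[232], [84]].

232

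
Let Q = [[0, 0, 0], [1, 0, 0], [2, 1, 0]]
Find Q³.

[[0, 0, 0], [0, 0, 0], [0, 0, 0]]

Q is strictly triangular, hence nilpotent: Q³ = 0, so Q³ = 0.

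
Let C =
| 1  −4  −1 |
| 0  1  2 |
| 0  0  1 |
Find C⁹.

C = I + N where N = [[0, −4, −1], [0, 0, 2], [0, 0, 0]] is strictly upper-triangular, so N³ = 0.
(I + N)⁹ = I + 9·N + 36·N² = [[1, −36, −297], [0, 1, 18], [0, 0, 1]].

[[1, −36, −297], [0, 1, 18], [0, 0, 1]]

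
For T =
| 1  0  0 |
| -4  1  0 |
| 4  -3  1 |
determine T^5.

[[1, 0, 0], [-20, 1, 0], [140, -15, 1]]

T = I + N where N = [[0, 0, 0], [-4, 0, 0], [4, -3, 0]] is strictly lower-triangular, so N^3 = 0.
(I + N)^5 = I + 5·N + 10·N^2 = [[1, 0, 0], [-20, 1, 0], [140, -15, 1]].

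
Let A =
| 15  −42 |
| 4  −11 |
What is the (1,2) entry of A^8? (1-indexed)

−137760

tr A = 4 and det A = 3, so the characteristic polynomial is λ² − (4)λ + (3) with roots 3 and 1.
Eigenvectors give P = [[7, 3], [2, 1]] with P⁻¹ = [[1, −3], [−2, 7]], and A = P·diag(3, 1)·P⁻¹.
Then A^8 = P·diag(6561, 1)·P⁻¹ = [[45927, 3], [13122, 1]] · [[1, −3], [−2, 7]] = [[45921, −137760], [13120, −39359]].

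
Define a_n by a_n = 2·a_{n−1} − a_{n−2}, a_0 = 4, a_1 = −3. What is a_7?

With companion matrix C = [[2, −1], [1, 0]], [a_n, a_{n−1}]ᵀ = C·[a_{n−1}, a_{n−2}]ᵀ, so [a_7, a_6]ᵀ = C⁶·[a_1, a_0]ᵀ.
C⁶ = [[7, −6], [6, −5]], giving [a_7, a_6]ᵀ = [[−45], [−38]].

−45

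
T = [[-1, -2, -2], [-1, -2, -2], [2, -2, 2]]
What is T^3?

T^2 = [[-1, 10, 2], [-1, 10, 2], [4, -4, 4]]
T^3 = [[-5, -22, -14], [-5, -22, -14], [8, -8, 8]]

[[-5, -22, -14], [-5, -22, -14], [8, -8, 8]]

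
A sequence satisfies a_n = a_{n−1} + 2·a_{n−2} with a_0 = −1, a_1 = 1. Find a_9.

1

With companion matrix T = [[1, 2], [1, 0]], [a_n, a_{n−1}]ᵀ = T·[a_{n−1}, a_{n−2}]ᵀ, so [a_9, a_8]ᵀ = T⁸·[a_1, a_0]ᵀ.
T⁸ = [[171, 170], [85, 86]], giving [a_9, a_8]ᵀ = [[1], [−1]].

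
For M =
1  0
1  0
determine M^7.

[[1, 0], [1, 0]]

M² = M (a projection; rank 1, trace 1), so M^7 = M.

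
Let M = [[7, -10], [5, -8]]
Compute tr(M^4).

97

tr M = -1 and det M = -6, so the characteristic polynomial is λ² − (-1)λ + (-6) with roots -3 and 2.
Eigenvectors give P = [[-1, 2], [-1, 1]] with P⁻¹ = [[1, -2], [1, -1]], and M = P·diag(-3, 2)·P⁻¹.
Then M^4 = P·diag(81, 16)·P⁻¹ = [[-81, 32], [-81, 16]] · [[1, -2], [1, -1]] = [[-49, 130], [-65, 146]].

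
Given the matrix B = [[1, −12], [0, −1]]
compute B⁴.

B² = I (check: tr B = 0 and det B = −1), so B⁴ = I since 4 is even.

[[1, 0], [0, 1]]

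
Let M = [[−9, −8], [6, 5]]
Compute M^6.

tr M = −4 and det M = 3, so the characteristic polynomial is λ² − (−4)λ + (3) with roots −1 and −3.
Eigenvectors give P = [[−1, 4], [1, −3]] with P⁻¹ = [[3, 4], [1, 1]], and M = P·diag(−1, −3)·P⁻¹.
Then M^6 = P·diag(1, 729)·P⁻¹ = [[−1, 2916], [1, −2187]] · [[3, 4], [1, 1]] = [[2913, 2912], [−2184, −2183]].

[[2913, 2912], [−2184, −2183]]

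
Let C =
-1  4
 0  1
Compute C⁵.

C² = I (check: tr C = 0 and det C = -1), so C⁵ = C since 5 is odd.

[[-1, 4], [0, 1]]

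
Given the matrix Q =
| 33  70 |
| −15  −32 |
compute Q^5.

[[1893, 3850], [−825, −1682]]

tr Q = 1 and det Q = −6, so the characteristic polynomial is λ² − (1)λ + (−6) with roots 3 and −2.
Eigenvectors give P = [[7, −2], [−3, 1]] with P⁻¹ = [[1, 2], [3, 7]], and Q = P·diag(3, −2)·P⁻¹.
Then Q^5 = P·diag(243, −32)·P⁻¹ = [[1701, 64], [−729, −32]] · [[1, 2], [3, 7]] = [[1893, 3850], [−825, −1682]].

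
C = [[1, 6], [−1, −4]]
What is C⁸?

tr C = −3 and det C = 2, so the characteristic polynomial is λ² − (−3)λ + (2) with roots −2 and −1.
Eigenvectors give P = [[−2, −3], [1, 1]] with P⁻¹ = [[1, 3], [−1, −2]], and C = P·diag(−2, −1)·P⁻¹.
Then C⁸ = P·diag(256, 1)·P⁻¹ = [[−512, −3], [256, 1]] · [[1, 3], [−1, −2]] = [[−509, −1530], [255, 766]].

[[−509, −1530], [255, 766]]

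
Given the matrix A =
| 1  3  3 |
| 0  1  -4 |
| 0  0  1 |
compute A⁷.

[[1, 21, -231], [0, 1, -28], [0, 0, 1]]

A = I + N where N = [[0, 3, 3], [0, 0, -4], [0, 0, 0]] is strictly upper-triangular, so N³ = 0.
(I + N)⁷ = I + 7·N + 21·N² = [[1, 21, -231], [0, 1, -28], [0, 0, 1]].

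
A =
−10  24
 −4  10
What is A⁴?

tr A = 0 and det A = −4, so the characteristic polynomial is λ² − (0)λ + (−4) with roots 2 and −2.
Eigenvectors give P = [[2, 3], [1, 1]] with P⁻¹ = [[−1, 3], [1, −2]], and A = P·diag(2, −2)·P⁻¹.
Then A⁴ = P·diag(16, 16)·P⁻¹ = [[32, 48], [16, 16]] · [[−1, 3], [1, −2]] = [[16, 0], [0, 16]].

[[16, 0], [0, 16]]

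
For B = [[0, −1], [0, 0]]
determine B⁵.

[[0, 0], [0, 0]]

B is strictly triangular, hence nilpotent: B² = 0, so B⁵ = 0.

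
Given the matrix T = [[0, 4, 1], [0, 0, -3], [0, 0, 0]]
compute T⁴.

T is strictly triangular, hence nilpotent: T³ = 0, so T⁴ = 0.

[[0, 0, 0], [0, 0, 0], [0, 0, 0]]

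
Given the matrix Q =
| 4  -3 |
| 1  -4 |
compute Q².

[[13, 0], [0, 13]]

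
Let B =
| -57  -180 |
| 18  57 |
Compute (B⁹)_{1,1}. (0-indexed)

373977

tr B = 0 and det B = -9, so the characteristic polynomial is λ² − (0)λ + (-9) with roots 3 and -3.
Eigenvectors give P = [[-3, -10], [1, 3]] with P⁻¹ = [[3, 10], [-1, -3]], and B = P·diag(3, -3)·P⁻¹.
Then B⁹ = P·diag(19683, -19683)·P⁻¹ = [[-59049, 196830], [19683, -59049]] · [[3, 10], [-1, -3]] = [[-373977, -1180980], [118098, 373977]].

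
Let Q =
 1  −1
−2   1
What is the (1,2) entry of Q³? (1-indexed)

−5

Q² = [[3, −2], [−4, 3]]
Q³ = [[7, −5], [−10, 7]]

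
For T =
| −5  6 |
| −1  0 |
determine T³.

[[−65, 114], [−19, 30]]

tr T = −5 and det T = 6, so the characteristic polynomial is λ² − (−5)λ + (6) with roots −3 and −2.
Eigenvectors give P = [[3, −2], [1, −1]] with P⁻¹ = [[1, −2], [1, −3]], and T = P·diag(−3, −2)·P⁻¹.
Then T³ = P·diag(−27, −8)·P⁻¹ = [[−81, 16], [−27, 8]] · [[1, −2], [1, −3]] = [[−65, 114], [−19, 30]].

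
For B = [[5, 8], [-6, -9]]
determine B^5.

[[725, 968], [-726, -969]]

tr B = -4 and det B = 3, so the characteristic polynomial is λ² − (-4)λ + (3) with roots -3 and -1.
Eigenvectors give P = [[1, 4], [-1, -3]] with P⁻¹ = [[-3, -4], [1, 1]], and B = P·diag(-3, -1)·P⁻¹.
Then B^5 = P·diag(-243, -1)·P⁻¹ = [[-243, -4], [243, 3]] · [[-3, -4], [1, 1]] = [[725, 968], [-726, -969]].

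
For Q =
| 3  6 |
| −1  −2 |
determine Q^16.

Q² = Q (a projection; rank 1, trace 1), so Q^16 = Q.

[[3, 6], [−1, −2]]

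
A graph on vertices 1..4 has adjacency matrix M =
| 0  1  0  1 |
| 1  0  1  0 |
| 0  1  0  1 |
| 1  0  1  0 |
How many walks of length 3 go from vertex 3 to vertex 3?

The number of length-3 walks from vertex 3 to vertex 3 is entry (3,3) of M³, where M is the adjacency matrix.
M² = [[2, 0, 2, 0], [0, 2, 0, 2], [2, 0, 2, 0], [0, 2, 0, 2]]
M³ = [[0, 4, 0, 4], [4, 0, 4, 0], [0, 4, 0, 4], [4, 0, 4, 0]]

0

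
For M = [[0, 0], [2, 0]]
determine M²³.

[[0, 0], [0, 0]]

M is strictly triangular, hence nilpotent: M² = 0, so M²³ = 0.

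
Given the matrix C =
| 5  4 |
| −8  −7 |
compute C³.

[[29, 28], [−56, −55]]

tr C = −2 and det C = −3, so the characteristic polynomial is λ² − (−2)λ + (−3) with roots −3 and 1.
Eigenvectors give P = [[1, 1], [−2, −1]] with P⁻¹ = [[−1, −1], [2, 1]], and C = P·diag(−3, 1)·P⁻¹.
Then C³ = P·diag(−27, 1)·P⁻¹ = [[−27, 1], [54, −1]] · [[−1, −1], [2, 1]] = [[29, 28], [−56, −55]].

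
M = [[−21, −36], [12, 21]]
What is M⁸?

tr M = 0 and det M = −9, so the characteristic polynomial is λ² − (0)λ + (−9) with roots 3 and −3.
Eigenvectors give P = [[3, 2], [−2, −1]] with P⁻¹ = [[−1, −2], [2, 3]], and M = P·diag(3, −3)·P⁻¹.
Then M⁸ = P·diag(6561, 6561)·P⁻¹ = [[19683, 13122], [−13122, −6561]] · [[−1, −2], [2, 3]] = [[6561, 0], [0, 6561]].

[[6561, 0], [0, 6561]]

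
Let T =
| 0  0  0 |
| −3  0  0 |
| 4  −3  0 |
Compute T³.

T is strictly triangular, hence nilpotent: T³ = 0, so T³ = 0.

[[0, 0, 0], [0, 0, 0], [0, 0, 0]]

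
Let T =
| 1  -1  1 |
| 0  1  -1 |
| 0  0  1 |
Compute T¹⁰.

T = I + N where N = [[0, -1, 1], [0, 0, -1], [0, 0, 0]] is strictly upper-triangular, so N³ = 0.
(I + N)¹⁰ = I + 10·N + 45·N² = [[1, -10, 55], [0, 1, -10], [0, 0, 1]].

[[1, -10, 55], [0, 1, -10], [0, 0, 1]]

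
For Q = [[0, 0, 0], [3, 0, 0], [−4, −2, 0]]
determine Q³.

Q is strictly triangular, hence nilpotent: Q³ = 0, so Q³ = 0.

[[0, 0, 0], [0, 0, 0], [0, 0, 0]]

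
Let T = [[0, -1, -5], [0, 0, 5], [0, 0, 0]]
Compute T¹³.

[[0, 0, 0], [0, 0, 0], [0, 0, 0]]

T is strictly triangular, hence nilpotent: T³ = 0, so T¹³ = 0.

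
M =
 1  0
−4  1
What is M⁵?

[[1, 0], [−20, 1]]

M = I + N where N = [[0, 0], [−4, 0]] is strictly lower-triangular, so N² = 0.
(I + N)⁵ = I + 5·N = [[1, 0], [−20, 1]].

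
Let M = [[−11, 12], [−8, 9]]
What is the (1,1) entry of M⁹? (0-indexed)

tr M = −2 and det M = −3, so the characteristic polynomial is λ² − (−2)λ + (−3) with roots 1 and −3.
Eigenvectors give P = [[1, −3], [1, −2]] with P⁻¹ = [[−2, 3], [−1, 1]], and M = P·diag(1, −3)·P⁻¹.
Then M⁹ = P·diag(1, −19683)·P⁻¹ = [[1, 59049], [1, 39366]] · [[−2, 3], [−1, 1]] = [[−59051, 59052], [−39368, 39369]].

39369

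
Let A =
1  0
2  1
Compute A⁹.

A = I + N where N = [[0, 0], [2, 0]] is strictly lower-triangular, so N² = 0.
(I + N)⁹ = I + 9·N = [[1, 0], [18, 1]].

[[1, 0], [18, 1]]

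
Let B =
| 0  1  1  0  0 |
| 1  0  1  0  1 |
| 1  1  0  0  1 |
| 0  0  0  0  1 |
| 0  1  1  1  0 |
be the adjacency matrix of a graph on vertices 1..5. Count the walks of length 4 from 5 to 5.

The number of length-4 walks from vertex 5 to vertex 5 is entry (5,5) of B^4, where B is the adjacency matrix.
B^2 = [[2, 1, 1, 0, 2], [1, 3, 2, 1, 1], [1, 2, 3, 1, 1], [0, 1, 1, 1, 0], [2, 1, 1, 0, 3]]
B^3 = [[2, 5, 5, 2, 2], [5, 4, 5, 1, 6], [5, 5, 4, 1, 6], [2, 1, 1, 0, 3], [2, 6, 6, 3, 2]]
B^4 = [[10, 9, 9, 2, 12], [9, 16, 15, 6, 10], [9, 15, 16, 6, 10], [2, 6, 6, 3, 2], [12, 10, 10, 2, 15]]

15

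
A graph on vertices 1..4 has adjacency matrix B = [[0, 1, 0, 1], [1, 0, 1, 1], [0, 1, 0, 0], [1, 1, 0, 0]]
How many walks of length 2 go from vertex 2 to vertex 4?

1

The number of length-2 walks from vertex 2 to vertex 4 is entry (2,4) of B², where B is the adjacency matrix.
B² = [[2, 1, 1, 1], [1, 3, 0, 1], [1, 0, 1, 1], [1, 1, 1, 2]]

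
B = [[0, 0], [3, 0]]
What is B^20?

B is strictly triangular, hence nilpotent: B^2 = 0, so B^20 = 0.

[[0, 0], [0, 0]]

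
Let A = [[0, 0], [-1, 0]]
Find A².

A is strictly triangular, hence nilpotent: A² = 0, so A² = 0.

[[0, 0], [0, 0]]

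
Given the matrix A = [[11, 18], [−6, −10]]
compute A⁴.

tr A = 1 and det A = −2, so the characteristic polynomial is λ² − (1)λ + (−2) with roots 2 and −1.
Eigenvectors give P = [[−2, −3], [1, 2]] with P⁻¹ = [[−2, −3], [1, 2]], and A = P·diag(2, −1)·P⁻¹.
Then A⁴ = P·diag(16, 1)·P⁻¹ = [[−32, −3], [16, 2]] · [[−2, −3], [1, 2]] = [[61, 90], [−30, −44]].

[[61, 90], [−30, −44]]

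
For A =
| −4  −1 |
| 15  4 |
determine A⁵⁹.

[[−4, −1], [15, 4]]

A² = I (check: tr A = 0 and det A = −1), so A⁵⁹ = A since 59 is odd.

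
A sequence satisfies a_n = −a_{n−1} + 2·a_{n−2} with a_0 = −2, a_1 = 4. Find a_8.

−512

With companion matrix C = [[−1, 2], [1, 0]], [a_n, a_{n−1}]ᵀ = C·[a_{n−1}, a_{n−2}]ᵀ, so [a_8, a_7]ᵀ = C^7·[a_1, a_0]ᵀ.
C^7 = [[−85, 86], [43, −42]], giving [a_8, a_7]ᵀ = [[−512], [256]].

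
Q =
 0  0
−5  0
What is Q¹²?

Q is strictly triangular, hence nilpotent: Q² = 0, so Q¹² = 0.

[[0, 0], [0, 0]]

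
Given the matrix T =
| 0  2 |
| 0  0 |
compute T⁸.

T is strictly triangular, hence nilpotent: T² = 0, so T⁸ = 0.

[[0, 0], [0, 0]]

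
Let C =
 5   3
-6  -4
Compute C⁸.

tr C = 1 and det C = -2, so the characteristic polynomial is λ² − (1)λ + (-2) with roots -1 and 2.
Eigenvectors give P = [[1, 1], [-2, -1]] with P⁻¹ = [[-1, -1], [2, 1]], and C = P·diag(-1, 2)·P⁻¹.
Then C⁸ = P·diag(1, 256)·P⁻¹ = [[1, 256], [-2, -256]] · [[-1, -1], [2, 1]] = [[511, 255], [-510, -254]].

[[511, 255], [-510, -254]]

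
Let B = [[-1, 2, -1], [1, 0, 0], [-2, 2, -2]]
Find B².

[[5, -4, 3], [-1, 2, -1], [8, -8, 6]]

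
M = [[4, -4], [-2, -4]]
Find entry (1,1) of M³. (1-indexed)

96

M² = [[24, 0], [0, 24]]
M³ = [[96, -96], [-48, -96]]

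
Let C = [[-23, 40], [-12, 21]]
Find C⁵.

tr C = -2 and det C = -3, so the characteristic polynomial is λ² − (-2)λ + (-3) with roots -3 and 1.
Eigenvectors give P = [[-2, 5], [-1, 3]] with P⁻¹ = [[-3, 5], [-1, 2]], and C = P·diag(-3, 1)·P⁻¹.
Then C⁵ = P·diag(-243, 1)·P⁻¹ = [[486, 5], [243, 3]] · [[-3, 5], [-1, 2]] = [[-1463, 2440], [-732, 1221]].

[[-1463, 2440], [-732, 1221]]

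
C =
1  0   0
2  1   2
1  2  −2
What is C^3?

[[1, 0, 0], [14, 1, 14], [7, 14, −20]]

C^2 = [[1, 0, 0], [6, 5, −2], [3, −2, 8]]
C^3 = [[1, 0, 0], [14, 1, 14], [7, 14, −20]]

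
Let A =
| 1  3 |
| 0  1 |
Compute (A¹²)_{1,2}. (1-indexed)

36

A = I + N where N = [[0, 3], [0, 0]] is strictly upper-triangular, so N² = 0.
(I + N)¹² = I + 12·N = [[1, 36], [0, 1]].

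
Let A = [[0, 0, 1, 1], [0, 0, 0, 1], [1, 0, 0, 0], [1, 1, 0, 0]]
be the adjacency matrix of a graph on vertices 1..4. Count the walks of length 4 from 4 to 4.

The number of length-4 walks from vertex 4 to vertex 4 is entry (4,4) of A^4, where A is the adjacency matrix.
A^2 = [[2, 1, 0, 0], [1, 1, 0, 0], [0, 0, 1, 1], [0, 0, 1, 2]]
A^3 = [[0, 0, 2, 3], [0, 0, 1, 2], [2, 1, 0, 0], [3, 2, 0, 0]]
A^4 = [[5, 3, 0, 0], [3, 2, 0, 0], [0, 0, 2, 3], [0, 0, 3, 5]]

5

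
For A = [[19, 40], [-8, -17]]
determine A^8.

[[32801, 65600], [-13120, -26239]]

tr A = 2 and det A = -3, so the characteristic polynomial is λ² − (2)λ + (-3) with roots 3 and -1.
Eigenvectors give P = [[5, -2], [-2, 1]] with P⁻¹ = [[1, 2], [2, 5]], and A = P·diag(3, -1)·P⁻¹.
Then A^8 = P·diag(6561, 1)·P⁻¹ = [[32805, -2], [-13122, 1]] · [[1, 2], [2, 5]] = [[32801, 65600], [-13120, -26239]].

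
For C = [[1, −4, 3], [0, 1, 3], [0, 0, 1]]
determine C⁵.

C = I + N where N = [[0, −4, 3], [0, 0, 3], [0, 0, 0]] is strictly upper-triangular, so N³ = 0.
(I + N)⁵ = I + 5·N + 10·N² = [[1, −20, −105], [0, 1, 15], [0, 0, 1]].

[[1, −20, −105], [0, 1, 15], [0, 0, 1]]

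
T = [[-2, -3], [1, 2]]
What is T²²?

T² = I (check: tr T = 0 and det T = -1), so T²² = I since 22 is even.

[[1, 0], [0, 1]]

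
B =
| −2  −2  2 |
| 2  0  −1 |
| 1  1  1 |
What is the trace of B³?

B² = [[2, 6, 0], [−5, −5, 3], [1, −1, 2]]
B³ = [[8, −4, −2], [3, 13, −2], [−2, 0, 5]]

26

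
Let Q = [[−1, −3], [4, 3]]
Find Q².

[[−11, −6], [8, −3]]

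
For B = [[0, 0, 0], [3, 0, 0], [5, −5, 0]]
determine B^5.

B is strictly triangular, hence nilpotent: B^3 = 0, so B^5 = 0.

[[0, 0, 0], [0, 0, 0], [0, 0, 0]]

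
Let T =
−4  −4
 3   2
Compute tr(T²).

−4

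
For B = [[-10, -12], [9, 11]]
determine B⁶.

[[-188, -252], [189, 253]]

tr B = 1 and det B = -2, so the characteristic polynomial is λ² − (1)λ + (-2) with roots 2 and -1.
Eigenvectors give P = [[-1, 4], [1, -3]] with P⁻¹ = [[3, 4], [1, 1]], and B = P·diag(2, -1)·P⁻¹.
Then B⁶ = P·diag(64, 1)·P⁻¹ = [[-64, 4], [64, -3]] · [[3, 4], [1, 1]] = [[-188, -252], [189, 253]].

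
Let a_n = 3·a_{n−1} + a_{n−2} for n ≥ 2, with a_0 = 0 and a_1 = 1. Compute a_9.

12970

With companion matrix M = [[3, 1], [1, 0]], [a_n, a_{n−1}]ᵀ = M·[a_{n−1}, a_{n−2}]ᵀ, so [a_9, a_8]ᵀ = M^8·[a_1, a_0]ᵀ.
M^8 = [[12970, 3927], [3927, 1189]], giving [a_9, a_8]ᵀ = [[12970], [3927]].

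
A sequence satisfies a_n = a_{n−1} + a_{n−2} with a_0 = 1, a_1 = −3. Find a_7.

−31

With companion matrix B = [[1, 1], [1, 0]], [a_n, a_{n−1}]ᵀ = B·[a_{n−1}, a_{n−2}]ᵀ, so [a_7, a_6]ᵀ = B⁶·[a_1, a_0]ᵀ.
B⁶ = [[13, 8], [8, 5]], giving [a_7, a_6]ᵀ = [[−31], [−19]].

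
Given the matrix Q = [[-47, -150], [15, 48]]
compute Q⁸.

tr Q = 1 and det Q = -6, so the characteristic polynomial is λ² − (1)λ + (-6) with roots -2 and 3.
Eigenvectors give P = [[10, 3], [-3, -1]] with P⁻¹ = [[1, 3], [-3, -10]], and Q = P·diag(-2, 3)·P⁻¹.
Then Q⁸ = P·diag(256, 6561)·P⁻¹ = [[2560, 19683], [-768, -6561]] · [[1, 3], [-3, -10]] = [[-56489, -189150], [18915, 63306]].

[[-56489, -189150], [18915, 63306]]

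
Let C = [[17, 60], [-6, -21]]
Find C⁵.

tr C = -4 and det C = 3, so the characteristic polynomial is λ² − (-4)λ + (3) with roots -3 and -1.
Eigenvectors give P = [[3, -10], [-1, 3]] with P⁻¹ = [[-3, -10], [-1, -3]], and C = P·diag(-3, -1)·P⁻¹.
Then C⁵ = P·diag(-243, -1)·P⁻¹ = [[-729, 10], [243, -3]] · [[-3, -10], [-1, -3]] = [[2177, 7260], [-726, -2421]].

[[2177, 7260], [-726, -2421]]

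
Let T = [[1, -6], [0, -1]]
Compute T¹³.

T² = I (check: tr T = 0 and det T = -1), so T¹³ = T since 13 is odd.

[[1, -6], [0, -1]]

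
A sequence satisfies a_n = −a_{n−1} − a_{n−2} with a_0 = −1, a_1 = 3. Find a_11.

−2

With companion matrix T = [[−1, −1], [1, 0]], [a_n, a_{n−1}]ᵀ = T·[a_{n−1}, a_{n−2}]ᵀ, so [a_11, a_10]ᵀ = T^10·[a_1, a_0]ᵀ.
T^10 = [[−1, −1], [1, 0]], giving [a_11, a_10]ᵀ = [[−2], [3]].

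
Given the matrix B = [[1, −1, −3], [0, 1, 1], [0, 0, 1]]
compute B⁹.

[[1, −9, −63], [0, 1, 9], [0, 0, 1]]

B = I + N where N = [[0, −1, −3], [0, 0, 1], [0, 0, 0]] is strictly upper-triangular, so N³ = 0.
(I + N)⁹ = I + 9·N + 36·N² = [[1, −9, −63], [0, 1, 9], [0, 0, 1]].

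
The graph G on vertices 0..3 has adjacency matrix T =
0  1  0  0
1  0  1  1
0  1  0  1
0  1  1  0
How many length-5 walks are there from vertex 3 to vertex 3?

The number of length-5 walks from vertex 3 to vertex 3 is entry (3,3) of T⁵, where T is the adjacency matrix.
T² = [[1, 0, 1, 1], [0, 3, 1, 1], [1, 1, 2, 1], [1, 1, 1, 2]]
T³ = [[0, 3, 1, 1], [3, 2, 4, 4], [1, 4, 2, 3], [1, 4, 3, 2]]
T⁴ = [[3, 2, 4, 4], [2, 11, 6, 6], [4, 6, 7, 6], [4, 6, 6, 7]]
T⁵ = [[2, 11, 6, 6], [11, 14, 17, 17], [6, 17, 12, 13], [6, 17, 13, 12]]

12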